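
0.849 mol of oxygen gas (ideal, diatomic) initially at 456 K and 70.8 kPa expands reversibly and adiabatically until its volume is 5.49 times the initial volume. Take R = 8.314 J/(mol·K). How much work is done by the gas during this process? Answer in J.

3970 J

V₁ = nRT₁/P₁ = 0.849×8.314×456/70.8 = 45.5 L.
Adiabatic: TV^(γ−1) = const ⇒ T₂ = 456×(0.182)^0.400 = 231 K; PV^γ = const ⇒ P₂ = 6.53 kPa.
ΔU = nCvΔT = 0.849×20.8×(231−456) = -3970 J.
Q = 0 for an adiabatic process, so W = −ΔU = 3970 J.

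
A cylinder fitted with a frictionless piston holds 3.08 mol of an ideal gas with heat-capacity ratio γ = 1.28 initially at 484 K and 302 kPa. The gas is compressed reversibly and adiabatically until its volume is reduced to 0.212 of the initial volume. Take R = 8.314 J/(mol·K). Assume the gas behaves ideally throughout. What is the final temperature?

747 K

V₁ = nRT₁/P₁ = 3.08×8.314×484/302 = 41.0 L.
Adiabatic: TV^(γ−1) = const ⇒ T₂ = 484×(4.72)^0.280 = 747 K; PV^γ = const ⇒ P₂ = 2200 kPa.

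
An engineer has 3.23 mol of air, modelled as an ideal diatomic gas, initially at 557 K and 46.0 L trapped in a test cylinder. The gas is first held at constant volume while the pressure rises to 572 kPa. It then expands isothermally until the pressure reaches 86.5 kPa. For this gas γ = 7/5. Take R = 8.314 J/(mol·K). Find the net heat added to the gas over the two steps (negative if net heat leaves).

P₁ = nRT₁/V₁ = 3.23×8.314×557/46.0 = 325 kPa.
Step 1 — Isochoric: V stays 46.0 L; P/T = const ⇒ T₂ = 980 K, P₂ = 572 kPa.
W = 0 (no volume change).
ΔU = nCvΔT = 3.23×20.8×(980−557) = 28400 J.
Q = ΔU = 28400 J.
State after step 1: P = 572 kPa, V = 46.0 L, T = 980 K.
Step 2 — Isothermal: T stays 980 K; PV = const ⇒ V₂ = 304 L, P₂ = 86.5 kPa.
ΔU = 0 (ideal gas, T constant).
W = nRT ln(V₂/V₁) = 3.23×8.314×980×ln(6.61) = 49700 J.
Q = ΔU + W = 49700 J.
Net over both steps: W = 49700 J, Q = 78100 J, ΔU = 28400 J.

78100 J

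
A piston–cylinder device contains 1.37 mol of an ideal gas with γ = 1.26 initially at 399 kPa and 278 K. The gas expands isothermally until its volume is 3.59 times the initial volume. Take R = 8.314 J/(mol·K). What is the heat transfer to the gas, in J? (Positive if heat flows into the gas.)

V₁ = nRT₁/P₁ = 1.37×8.314×278/399 = 7.94 L.
Isothermal: T stays 278 K; PV = const ⇒ V₂ = 28.5 L, P₂ = 111 kPa.
ΔU = 0 (ideal gas, T constant).
W = nRT ln(V₂/V₁) = 1.37×8.314×278×ln(3.59) = 4050 J.
Q = ΔU + W = 4050 J.

4050 J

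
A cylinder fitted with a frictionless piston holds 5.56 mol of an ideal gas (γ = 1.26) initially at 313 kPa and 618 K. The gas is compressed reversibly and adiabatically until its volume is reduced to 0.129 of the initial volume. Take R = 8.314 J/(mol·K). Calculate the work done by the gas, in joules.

-77300 J

V₁ = nRT₁/P₁ = 5.56×8.314×618/313 = 91.3 L.
Adiabatic: TV^(γ−1) = const ⇒ T₂ = 618×(7.75)^0.260 = 1050 K; PV^γ = const ⇒ P₂ = 4130 kPa.
ΔU = nCvΔT = 5.56×32.0×(1050−618) = 77300 J.
Q = 0 for an adiabatic process, so W = −ΔU = -77300 J.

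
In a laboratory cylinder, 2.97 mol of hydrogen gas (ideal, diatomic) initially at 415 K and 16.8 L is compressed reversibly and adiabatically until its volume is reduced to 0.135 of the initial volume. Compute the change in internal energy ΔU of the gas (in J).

31500 J

P₁ = nRT₁/V₁ = 2.97×8.314×415/16.8 = 610 kPa.
Adiabatic: TV^(γ−1) = const ⇒ T₂ = 415×(7.41)^0.400 = 925 K; PV^γ = const ⇒ P₂ = 10100 kPa.
For an ideal gas ΔU = nCvΔT with Cv = (5/2)R = 20.8 J/(mol·K).
ΔU = 2.97×20.8×(925−415) = 31500 J.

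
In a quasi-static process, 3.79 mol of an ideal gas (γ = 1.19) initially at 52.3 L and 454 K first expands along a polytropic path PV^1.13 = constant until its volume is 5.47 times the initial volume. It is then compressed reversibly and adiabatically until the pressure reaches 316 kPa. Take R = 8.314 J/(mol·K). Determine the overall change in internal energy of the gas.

P₁ = nRT₁/V₁ = 3.79×8.314×454/52.3 = 274 kPa.
Step 1 — Polytropic n=1.13: T₂ = T₁(V₁/V₂)^(n−1) = 454×(0.183)^0.13 = 364 K; P₂ = P₁(V₁/V₂)^n = 40.1 kPa.
W = (P₁V₁−P₂V₂)/(n−1) = (274×52.3−40.1×286)/0.13 = 21800 J.
ΔU = nCvΔT = 3.79×43.8×(364−454) = -14900 J.
Q = ΔU + W = 6890 J.
State after step 1: P = 40.1 kPa, V = 286 L, T = 364 K.
Step 2 — Adiabatic: T₂/T₁ = (P₂/P₁)^((γ−1)/γ) ⇒ T₂ = 364×(7.88)^0.160 = 506 K; V₂ = 50.5 L.
ΔU = nCvΔT = 3.79×43.8×(506−364) = 23600 J.
Q = 0 for an adiabatic process, so W = −ΔU = -23600 J.
Net over both steps: W = -1760 J, Q = 6890 J, ΔU = 8650 J.

8650 J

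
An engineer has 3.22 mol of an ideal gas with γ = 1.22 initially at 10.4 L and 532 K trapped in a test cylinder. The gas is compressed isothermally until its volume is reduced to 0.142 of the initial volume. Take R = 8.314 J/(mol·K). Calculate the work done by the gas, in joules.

-27800 J

P₁ = nRT₁/V₁ = 3.22×8.314×532/10.4 = 1370 kPa.
Isothermal: T stays 532 K; PV = const ⇒ V₂ = 1.48 L, P₂ = 9640 kPa.
W = nRT ln(V₂/V₁) = 3.22×8.314×532×ln(0.142) = -27800 J.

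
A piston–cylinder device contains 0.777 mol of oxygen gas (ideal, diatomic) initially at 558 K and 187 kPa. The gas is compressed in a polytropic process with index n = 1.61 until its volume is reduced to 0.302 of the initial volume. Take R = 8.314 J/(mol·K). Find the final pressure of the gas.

V₁ = nRT₁/P₁ = 0.777×8.314×558/187 = 19.3 L.
Polytropic n=1.61: T₂ = T₁(V₁/V₂)^(n−1) = 558×(3.31)^0.61 = 1160 K; P₂ = P₁(V₁/V₂)^n = 1290 kPa.

1290 kPa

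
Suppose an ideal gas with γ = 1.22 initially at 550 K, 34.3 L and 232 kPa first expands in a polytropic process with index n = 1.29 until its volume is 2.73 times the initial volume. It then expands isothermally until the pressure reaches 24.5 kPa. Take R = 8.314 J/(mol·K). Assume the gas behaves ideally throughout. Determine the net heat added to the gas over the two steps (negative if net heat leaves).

3460 J

n = P₁V₁/(RT₁) = 232×34.3/(8.314×550) = 1.74 mol.
Step 1 — Polytropic n=1.29: T₂ = T₁(V₁/V₂)^(n−1) = 550×(0.366)^0.29 = 411 K; P₂ = P₁(V₁/V₂)^n = 63.5 kPa.
W = (P₁V₁−P₂V₂)/(n−1) = (232×34.3−63.5×93.6)/0.29 = 6930 J.
ΔU = nCvΔT = 1.74×37.8×(411−550) = -9140 J.
Q = ΔU + W = -2210 J.
State after step 1: P = 63.5 kPa, V = 93.6 L, T = 411 K.
Step 2 — Isothermal: T stays 411 K; PV = const ⇒ V₂ = 243 L, P₂ = 24.5 kPa.
ΔU = 0 (ideal gas, T constant).
W = nRT ln(V₂/V₁) = 1.74×8.314×411×ln(2.59) = 5660 J.
Q = ΔU + W = 5660 J.
Net over both steps: W = 12600 J, Q = 3460 J, ΔU = -9140 J.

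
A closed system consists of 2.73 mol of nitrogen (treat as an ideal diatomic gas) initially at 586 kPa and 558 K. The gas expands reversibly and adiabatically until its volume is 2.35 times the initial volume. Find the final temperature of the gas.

V₁ = nRT₁/P₁ = 2.73×8.314×558/586 = 21.6 L.
Adiabatic: TV^(γ−1) = const ⇒ T₂ = 558×(0.426)^0.400 = 396 K; PV^γ = const ⇒ P₂ = 177 kPa.

396 K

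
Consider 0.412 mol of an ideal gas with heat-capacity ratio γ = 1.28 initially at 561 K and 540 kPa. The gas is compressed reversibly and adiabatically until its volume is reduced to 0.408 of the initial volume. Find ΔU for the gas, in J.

V₁ = nRT₁/P₁ = 0.412×8.314×561/540 = 3.56 L.
Adiabatic: TV^(γ−1) = const ⇒ T₂ = 561×(2.45)^0.280 = 721 K; PV^γ = const ⇒ P₂ = 1700 kPa.
For an ideal gas ΔU = nCvΔT with Cv = R/(γ−1) = 29.7 J/(mol·K).
ΔU = 0.412×29.7×(721−561) = 1960 J.

1960 J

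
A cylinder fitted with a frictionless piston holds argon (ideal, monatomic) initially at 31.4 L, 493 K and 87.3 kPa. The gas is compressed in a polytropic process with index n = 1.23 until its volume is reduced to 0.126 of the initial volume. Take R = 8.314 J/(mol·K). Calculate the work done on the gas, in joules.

n = P₁V₁/(RT₁) = 87.3×31.4/(8.314×493) = 0.669 mol.
Polytropic n=1.23: T₂ = T₁(V₁/V₂)^(n−1) = 493×(7.94)^0.23 = 794 K; P₂ = P₁(V₁/V₂)^n = 1120 kPa.
W = (P₁V₁−P₂V₂)/(n−1) = (87.3×31.4−1120×3.96)/0.23 = -7270 J.
Work done on the gas = −W_by = 7270 J.

7270 J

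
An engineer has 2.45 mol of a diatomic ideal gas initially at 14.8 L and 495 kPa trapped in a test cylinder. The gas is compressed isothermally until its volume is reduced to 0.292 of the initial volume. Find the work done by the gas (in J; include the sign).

-9020 J

T₁ = P₁V₁/(nR) = 495×14.8/(2.45×8.314) = 360 K.
Isothermal: T stays 360 K; PV = const ⇒ V₂ = 4.32 L, P₂ = 1700 kPa.
W = nRT ln(V₂/V₁) = 2.45×8.314×360×ln(0.292) = -9020 J.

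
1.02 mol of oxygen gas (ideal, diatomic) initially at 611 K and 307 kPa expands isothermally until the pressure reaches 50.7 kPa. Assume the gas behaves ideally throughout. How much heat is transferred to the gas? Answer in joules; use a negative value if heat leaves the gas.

V₁ = nRT₁/P₁ = 1.02×8.314×611/307 = 16.9 L.
Isothermal: T stays 611 K; PV = const ⇒ V₂ = 102 L, P₂ = 50.7 kPa.
ΔU = 0 (ideal gas, T constant).
W = nRT ln(V₂/V₁) = 1.02×8.314×611×ln(6.06) = 9330 J.
Q = ΔU + W = 9330 J.

9330 J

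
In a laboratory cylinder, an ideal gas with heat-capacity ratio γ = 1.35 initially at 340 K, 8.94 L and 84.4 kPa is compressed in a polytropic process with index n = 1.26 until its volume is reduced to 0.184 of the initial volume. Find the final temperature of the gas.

Polytropic n=1.26: T₂ = T₁(V₁/V₂)^(n−1) = 340×(5.43)^0.26 = 528 K; P₂ = P₁(V₁/V₂)^n = 712 kPa.

528 K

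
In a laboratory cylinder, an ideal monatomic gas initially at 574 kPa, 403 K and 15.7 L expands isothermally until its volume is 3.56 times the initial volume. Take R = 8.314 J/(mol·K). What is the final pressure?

161 kPa

Isothermal: T stays 403 K; PV = const ⇒ V₂ = 55.9 L, P₂ = 161 kPa.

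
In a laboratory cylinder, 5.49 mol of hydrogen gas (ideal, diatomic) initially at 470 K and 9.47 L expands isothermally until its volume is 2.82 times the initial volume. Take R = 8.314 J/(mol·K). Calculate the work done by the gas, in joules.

22200 J

P₁ = nRT₁/V₁ = 5.49×8.314×470/9.47 = 2270 kPa.
Isothermal: T stays 470 K; PV = const ⇒ V₂ = 26.7 L, P₂ = 803 kPa.
W = nRT ln(V₂/V₁) = 5.49×8.314×470×ln(2.82) = 22200 J.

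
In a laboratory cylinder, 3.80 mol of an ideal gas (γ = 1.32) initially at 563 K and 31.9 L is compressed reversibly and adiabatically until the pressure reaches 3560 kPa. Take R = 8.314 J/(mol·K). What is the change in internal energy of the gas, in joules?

31500 J

P₁ = nRT₁/V₁ = 3.80×8.314×563/31.9 = 558 kPa.
Adiabatic: T₂/T₁ = (P₂/P₁)^((γ−1)/γ) ⇒ T₂ = 563×(6.38)^0.242 = 882 K; V₂ = 7.83 L.
For an ideal gas ΔU = nCvΔT with Cv = R/(γ−1) = 26.0 J/(mol·K).
ΔU = 3.80×26.0×(882−563) = 31500 J.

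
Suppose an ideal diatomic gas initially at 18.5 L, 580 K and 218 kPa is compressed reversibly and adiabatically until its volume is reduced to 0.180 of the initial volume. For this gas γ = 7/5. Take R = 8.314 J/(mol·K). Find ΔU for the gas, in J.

9940 J

n = P₁V₁/(RT₁) = 218×18.5/(8.314×580) = 0.836 mol.
Adiabatic: TV^(γ−1) = const ⇒ T₂ = 580×(5.56)^0.400 = 1150 K; PV^γ = const ⇒ P₂ = 2400 kPa.
For an ideal gas ΔU = nCvΔT with Cv = (5/2)R = 20.8 J/(mol·K).
ΔU = 0.836×20.8×(1150−580) = 9940 J.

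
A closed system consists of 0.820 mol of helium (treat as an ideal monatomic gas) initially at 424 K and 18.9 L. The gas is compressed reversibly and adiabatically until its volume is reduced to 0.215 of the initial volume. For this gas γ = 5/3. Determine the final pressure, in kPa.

1980 kPa

P₁ = nRT₁/V₁ = 0.820×8.314×424/18.9 = 153 kPa.
Adiabatic: TV^(γ−1) = const ⇒ T₂ = 424×(4.65)^0.667 = 1180 K; PV^γ = const ⇒ P₂ = 1980 kPa.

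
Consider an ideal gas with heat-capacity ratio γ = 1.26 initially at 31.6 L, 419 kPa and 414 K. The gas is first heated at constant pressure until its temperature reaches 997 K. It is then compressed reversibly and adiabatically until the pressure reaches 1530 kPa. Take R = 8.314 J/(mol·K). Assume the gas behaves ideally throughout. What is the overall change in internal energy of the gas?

n = P₁V₁/(RT₁) = 419×31.6/(8.314×414) = 3.85 mol.
Step 1 — Isobaric: P stays 419 kPa; V/T = const ⇒ T₂ = 997 K, V₂ = 76.1 L.
W = PΔV = 419×(76.1−31.6) kPa·L = 18600 J.
ΔU = nCvΔT = 3.85×32.0×(997−414) = 71700 J.
Q = ΔU + W = nCpΔT = 90400 J.
State after step 1: P = 419 kPa, V = 76.1 L, T = 997 K.
Step 2 — Adiabatic: T₂/T₁ = (P₂/P₁)^((γ−1)/γ) ⇒ T₂ = 997×(3.65)^0.206 = 1300 K; V₂ = 27.2 L.
ΔU = nCvΔT = 3.85×32.0×(1300−997) = 37600 J.
Q = 0 for an adiabatic process, so W = −ΔU = -37600 J.
Net over both steps: W = -18900 J, Q = 90400 J, ΔU = 109000 J.

109000 J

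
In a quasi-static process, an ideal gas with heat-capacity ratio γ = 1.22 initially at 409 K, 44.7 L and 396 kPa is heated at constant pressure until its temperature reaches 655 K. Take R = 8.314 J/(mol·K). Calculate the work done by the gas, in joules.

10600 J

n = P₁V₁/(RT₁) = 396×44.7/(8.314×409) = 5.21 mol.
Isobaric: P stays 396 kPa; V/T = const ⇒ T₂ = 655 K, V₂ = 71.6 L.
W = PΔV = 396×(71.6−44.7) kPa·L = 10600 J.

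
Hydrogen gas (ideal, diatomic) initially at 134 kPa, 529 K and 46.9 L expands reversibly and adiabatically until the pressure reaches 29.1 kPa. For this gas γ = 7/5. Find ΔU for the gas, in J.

-5560 J

n = P₁V₁/(RT₁) = 134×46.9/(8.314×529) = 1.43 mol.
Adiabatic: T₂/T₁ = (P₂/P₁)^((γ−1)/γ) ⇒ T₂ = 529×(0.217)^0.286 = 342 K; V₂ = 140 L.
For an ideal gas ΔU = nCvΔT with Cv = (5/2)R = 20.8 J/(mol·K).
ΔU = 1.43×20.8×(342−529) = -5560 J.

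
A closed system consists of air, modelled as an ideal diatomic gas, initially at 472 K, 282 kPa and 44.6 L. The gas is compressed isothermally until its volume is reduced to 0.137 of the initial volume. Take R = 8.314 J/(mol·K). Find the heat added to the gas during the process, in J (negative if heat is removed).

-25000 J

n = P₁V₁/(RT₁) = 282×44.6/(8.314×472) = 3.21 mol.
Isothermal: T stays 472 K; PV = const ⇒ V₂ = 6.11 L, P₂ = 2060 kPa.
ΔU = 0 (ideal gas, T constant).
W = nRT ln(V₂/V₁) = 3.21×8.314×472×ln(0.137) = -25000 J.
Q = ΔU + W = -25000 J.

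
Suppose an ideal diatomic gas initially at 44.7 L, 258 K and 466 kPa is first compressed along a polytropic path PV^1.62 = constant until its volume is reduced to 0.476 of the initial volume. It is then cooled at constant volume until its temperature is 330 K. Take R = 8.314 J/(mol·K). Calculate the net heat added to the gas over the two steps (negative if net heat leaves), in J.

n = P₁V₁/(RT₁) = 466×44.7/(8.314×258) = 9.71 mol.
Step 1 — Polytropic n=1.62: T₂ = T₁(V₁/V₂)^(n−1) = 258×(2.10)^0.62 = 409 K; P₂ = P₁(V₁/V₂)^n = 1550 kPa.
W = (P₁V₁−P₂V₂)/(n−1) = (466×44.7−1550×21.3)/0.62 = -19600 J.
ΔU = nCvΔT = 9.71×20.8×(409−258) = 30400 J.
Q = ΔU + W = 10800 J.
State after step 1: P = 1550 kPa, V = 21.3 L, T = 409 K.
Step 2 — Isochoric: V stays 21.3 L; P/T = const ⇒ T₂ = 330 K, P₂ = 1250 kPa.
W = 0 (no volume change).
ΔU = nCvΔT = 9.71×20.8×(330−409) = -15900 J.
Q = ΔU = -15900 J.
Net over both steps: W = -19600 J, Q = -5100 J, ΔU = 14500 J.

-5100 J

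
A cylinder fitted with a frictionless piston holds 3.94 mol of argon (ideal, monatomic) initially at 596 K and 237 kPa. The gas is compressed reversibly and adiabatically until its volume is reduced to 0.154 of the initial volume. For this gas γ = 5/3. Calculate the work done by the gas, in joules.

V₁ = nRT₁/P₁ = 3.94×8.314×596/237 = 82.4 L.
Adiabatic: TV^(γ−1) = const ⇒ T₂ = 596×(6.49)^0.667 = 2070 K; PV^γ = const ⇒ P₂ = 5360 kPa.
ΔU = nCvΔT = 3.94×12.5×(2070−596) = 72600 J.
Q = 0 for an adiabatic process, so W = −ΔU = -72600 J.

-72600 J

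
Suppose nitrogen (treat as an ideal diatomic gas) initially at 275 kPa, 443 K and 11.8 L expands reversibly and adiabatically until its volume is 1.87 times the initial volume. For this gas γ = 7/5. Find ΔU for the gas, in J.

n = P₁V₁/(RT₁) = 275×11.8/(8.314×443) = 0.881 mol.
Adiabatic: TV^(γ−1) = const ⇒ T₂ = 443×(0.535)^0.400 = 345 K; PV^γ = const ⇒ P₂ = 114 kPa.
For an ideal gas ΔU = nCvΔT with Cv = (5/2)R = 20.8 J/(mol·K).
ΔU = 0.881×20.8×(345−443) = -1800 J.

-1800 J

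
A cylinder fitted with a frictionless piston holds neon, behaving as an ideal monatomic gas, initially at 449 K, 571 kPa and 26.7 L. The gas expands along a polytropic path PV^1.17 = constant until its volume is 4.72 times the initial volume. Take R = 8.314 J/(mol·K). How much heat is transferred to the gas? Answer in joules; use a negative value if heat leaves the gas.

15500 J

n = P₁V₁/(RT₁) = 571×26.7/(8.314×449) = 4.08 mol.
Polytropic n=1.17: T₂ = T₁(V₁/V₂)^(n−1) = 449×(0.212)^0.17 = 345 K; P₂ = P₁(V₁/V₂)^n = 92.9 kPa.
W = (P₁V₁−P₂V₂)/(n−1) = (571×26.7−92.9×126)/0.17 = 20800 J.
ΔU = nCvΔT = 4.08×12.5×(345−449) = -5300 J.
Q = ΔU + W = 15500 J.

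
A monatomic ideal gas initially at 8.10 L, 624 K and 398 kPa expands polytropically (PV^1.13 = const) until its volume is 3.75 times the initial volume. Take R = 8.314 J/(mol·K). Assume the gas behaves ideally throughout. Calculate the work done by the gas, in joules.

3920 J

n = P₁V₁/(RT₁) = 398×8.10/(8.314×624) = 0.621 mol.
Polytropic n=1.13: T₂ = T₁(V₁/V₂)^(n−1) = 624×(0.267)^0.13 = 525 K; P₂ = P₁(V₁/V₂)^n = 89.4 kPa.
W = (P₁V₁−P₂V₂)/(n−1) = (398×8.10−89.4×30.4)/0.13 = 3920 J.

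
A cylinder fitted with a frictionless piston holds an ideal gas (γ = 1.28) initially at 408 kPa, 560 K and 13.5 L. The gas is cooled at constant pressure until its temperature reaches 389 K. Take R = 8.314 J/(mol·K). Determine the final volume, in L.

Isobaric: P stays 408 kPa; V/T = const ⇒ T₂ = 389 K, V₂ = 9.38 L.

9.38 L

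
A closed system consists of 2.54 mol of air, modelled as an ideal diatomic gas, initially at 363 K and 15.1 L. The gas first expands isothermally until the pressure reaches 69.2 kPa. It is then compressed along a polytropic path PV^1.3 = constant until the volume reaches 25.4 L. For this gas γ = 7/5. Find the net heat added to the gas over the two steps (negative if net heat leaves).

P₁ = nRT₁/V₁ = 2.54×8.314×363/15.1 = 508 kPa.
Step 1 — Isothermal: T stays 363 K; PV = const ⇒ V₂ = 111 L, P₂ = 69.2 kPa.
ΔU = 0 (ideal gas, T constant).
W = nRT ln(V₂/V₁) = 2.54×8.314×363×ln(7.34) = 15300 J.
Q = ΔU + W = 15300 J.
State after step 1: P = 69.2 kPa, V = 111 L, T = 363 K.
Step 2 — Polytropic n=1.3: T₂ = T₁(V₁/V₂)^(n−1) = 363×(4.36)^0.30 = 565 K; P₂ = P₁(V₁/V₂)^n = 469 kPa.
W = (P₁V₁−P₂V₂)/(n−1) = (69.2×111−469×25.4)/0.30 = -14200 J.
ΔU = nCvΔT = 2.54×20.8×(565−363) = 10600 J.
Q = ΔU + W = -3550 J.
Net over both steps: W = 1080 J, Q = 11700 J, ΔU = 10600 J.

11700 J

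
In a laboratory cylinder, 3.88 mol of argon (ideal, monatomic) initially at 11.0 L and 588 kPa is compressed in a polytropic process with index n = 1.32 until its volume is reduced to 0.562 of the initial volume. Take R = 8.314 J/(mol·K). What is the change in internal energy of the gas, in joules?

1960 J

T₁ = P₁V₁/(nR) = 588×11.0/(3.88×8.314) = 201 K.
Polytropic n=1.32: T₂ = T₁(V₁/V₂)^(n−1) = 201×(1.78)^0.32 = 241 K; P₂ = P₁(V₁/V₂)^n = 1260 kPa.
For an ideal gas ΔU = nCvΔT with Cv = (3/2)R = 12.5 J/(mol·K).
ΔU = 3.88×12.5×(241−201) = 1960 J.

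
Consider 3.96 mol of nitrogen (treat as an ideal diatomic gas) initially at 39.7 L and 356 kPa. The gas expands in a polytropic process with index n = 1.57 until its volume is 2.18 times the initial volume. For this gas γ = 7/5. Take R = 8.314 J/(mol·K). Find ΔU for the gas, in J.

-12700 J

T₁ = P₁V₁/(nR) = 356×39.7/(3.96×8.314) = 429 K.
Polytropic n=1.57: T₂ = T₁(V₁/V₂)^(n−1) = 429×(0.459)^0.57 = 275 K; P₂ = P₁(V₁/V₂)^n = 105 kPa.
For an ideal gas ΔU = nCvΔT with Cv = (5/2)R = 20.8 J/(mol·K).
ΔU = 3.96×20.8×(275−429) = -12700 J.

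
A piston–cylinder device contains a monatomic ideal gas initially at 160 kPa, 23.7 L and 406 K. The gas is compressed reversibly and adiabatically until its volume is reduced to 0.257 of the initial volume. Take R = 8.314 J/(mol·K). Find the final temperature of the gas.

1000 K

Adiabatic: TV^(γ−1) = const ⇒ T₂ = 406×(3.89)^0.667 = 1000 K; PV^γ = const ⇒ P₂ = 1540 kPa.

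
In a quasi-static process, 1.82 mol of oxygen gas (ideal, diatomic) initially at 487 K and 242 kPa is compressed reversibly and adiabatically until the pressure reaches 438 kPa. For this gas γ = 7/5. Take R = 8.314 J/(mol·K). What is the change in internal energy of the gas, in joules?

3400 J

V₁ = nRT₁/P₁ = 1.82×8.314×487/242 = 30.5 L.
Adiabatic: T₂/T₁ = (P₂/P₁)^((γ−1)/γ) ⇒ T₂ = 487×(1.81)^0.286 = 577 K; V₂ = 19.9 L.
For an ideal gas ΔU = nCvΔT with Cv = (5/2)R = 20.8 J/(mol·K).
ΔU = 1.82×20.8×(577−487) = 3400 J.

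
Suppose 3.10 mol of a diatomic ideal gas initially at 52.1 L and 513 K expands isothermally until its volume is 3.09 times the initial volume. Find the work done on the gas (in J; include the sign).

P₁ = nRT₁/V₁ = 3.10×8.314×513/52.1 = 254 kPa.
Isothermal: T stays 513 K; PV = const ⇒ V₂ = 161 L, P₂ = 82.1 kPa.
W = nRT ln(V₂/V₁) = 3.10×8.314×513×ln(3.09) = 14900 J.
Work done on the gas = −W_by = -14900 J.

-14900 J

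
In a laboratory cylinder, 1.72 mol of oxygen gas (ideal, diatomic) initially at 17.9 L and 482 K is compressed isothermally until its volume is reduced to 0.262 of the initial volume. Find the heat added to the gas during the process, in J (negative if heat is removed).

-9230 J

P₁ = nRT₁/V₁ = 1.72×8.314×482/17.9 = 385 kPa.
Isothermal: T stays 482 K; PV = const ⇒ V₂ = 4.69 L, P₂ = 1470 kPa.
ΔU = 0 (ideal gas, T constant).
W = nRT ln(V₂/V₁) = 1.72×8.314×482×ln(0.262) = -9230 J.
Q = ΔU + W = -9230 J.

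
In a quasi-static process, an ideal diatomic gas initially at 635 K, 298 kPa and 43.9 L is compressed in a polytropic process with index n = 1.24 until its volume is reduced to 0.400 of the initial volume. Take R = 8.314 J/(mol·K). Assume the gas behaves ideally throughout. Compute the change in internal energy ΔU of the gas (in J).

n = P₁V₁/(RT₁) = 298×43.9/(8.314×635) = 2.48 mol.
Polytropic n=1.24: T₂ = T₁(V₁/V₂)^(n−1) = 635×(2.50)^0.24 = 791 K; P₂ = P₁(V₁/V₂)^n = 928 kPa.
For an ideal gas ΔU = nCvΔT with Cv = (5/2)R = 20.8 J/(mol·K).
ΔU = 2.48×20.8×(791−635) = 8040 J.

8040 J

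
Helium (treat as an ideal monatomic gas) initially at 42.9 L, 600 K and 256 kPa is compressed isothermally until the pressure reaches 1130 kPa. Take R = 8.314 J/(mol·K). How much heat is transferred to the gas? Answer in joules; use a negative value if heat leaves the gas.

-16300 J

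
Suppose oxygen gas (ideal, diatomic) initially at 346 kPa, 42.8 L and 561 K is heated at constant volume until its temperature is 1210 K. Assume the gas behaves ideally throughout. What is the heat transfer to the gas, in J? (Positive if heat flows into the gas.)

n = P₁V₁/(RT₁) = 346×42.8/(8.314×561) = 3.18 mol.
Isochoric: V stays 42.8 L; P/T = const ⇒ T₂ = 1210 K, P₂ = 746 kPa.
W = 0 (no volume change).
ΔU = nCvΔT = 3.18×20.8×(1210−561) = 42800 J.
Q = ΔU = 42800 J.

42800 J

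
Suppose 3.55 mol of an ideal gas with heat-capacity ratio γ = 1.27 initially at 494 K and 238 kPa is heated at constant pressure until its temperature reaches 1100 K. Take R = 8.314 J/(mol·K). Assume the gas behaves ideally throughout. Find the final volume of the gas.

V₁ = nRT₁/P₁ = 3.55×8.314×494/238 = 61.3 L.
Isobaric: P stays 238 kPa; V/T = const ⇒ T₂ = 1100 K, V₂ = 136 L.

136 L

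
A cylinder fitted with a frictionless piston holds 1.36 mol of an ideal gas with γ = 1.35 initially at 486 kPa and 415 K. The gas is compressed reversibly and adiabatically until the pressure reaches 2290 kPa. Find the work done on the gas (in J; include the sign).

V₁ = nRT₁/P₁ = 1.36×8.314×415/486 = 9.66 L.
Adiabatic: T₂/T₁ = (P₂/P₁)^((γ−1)/γ) ⇒ T₂ = 415×(4.71)^0.259 = 620 K; V₂ = 3.06 L.
ΔU = nCvΔT = 1.36×23.8×(620−415) = 6630 J.
Q = 0 for an adiabatic process, so W = −ΔU = -6630 J.
Work done on the gas = −W_by = 6630 J.

6630 J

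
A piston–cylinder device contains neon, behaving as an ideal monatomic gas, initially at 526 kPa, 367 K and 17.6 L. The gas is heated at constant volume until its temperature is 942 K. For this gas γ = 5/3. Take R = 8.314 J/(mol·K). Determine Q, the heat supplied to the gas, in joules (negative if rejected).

21800 J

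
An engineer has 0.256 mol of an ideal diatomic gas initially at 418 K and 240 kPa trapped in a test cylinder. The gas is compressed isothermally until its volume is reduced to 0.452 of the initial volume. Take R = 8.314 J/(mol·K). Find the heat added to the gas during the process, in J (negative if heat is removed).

-706 J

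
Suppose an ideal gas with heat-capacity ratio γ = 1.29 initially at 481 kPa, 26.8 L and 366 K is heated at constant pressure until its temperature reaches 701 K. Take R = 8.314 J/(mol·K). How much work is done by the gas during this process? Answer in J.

11800 J

n = P₁V₁/(RT₁) = 481×26.8/(8.314×366) = 4.24 mol.
Isobaric: P stays 481 kPa; V/T = const ⇒ T₂ = 701 K, V₂ = 51.3 L.
W = PΔV = 481×(51.3−26.8) kPa·L = 11800 J.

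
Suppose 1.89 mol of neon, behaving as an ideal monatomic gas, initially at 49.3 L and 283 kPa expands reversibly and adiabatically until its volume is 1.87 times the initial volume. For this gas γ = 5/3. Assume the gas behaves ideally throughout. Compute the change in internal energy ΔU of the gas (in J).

T₁ = P₁V₁/(nR) = 283×49.3/(1.89×8.314) = 888 K.
Adiabatic: TV^(γ−1) = const ⇒ T₂ = 888×(0.535)^0.667 = 585 K; PV^γ = const ⇒ P₂ = 99.7 kPa.
For an ideal gas ΔU = nCvΔT with Cv = (3/2)R = 12.5 J/(mol·K).
ΔU = 1.89×12.5×(585−888) = -7140 J.

-7140 J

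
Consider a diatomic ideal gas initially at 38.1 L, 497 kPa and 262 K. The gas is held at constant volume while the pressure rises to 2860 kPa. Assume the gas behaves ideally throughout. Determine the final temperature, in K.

Isochoric: V stays 38.1 L; P/T = const ⇒ T₂ = 1510 K, P₂ = 2860 kPa.

1510 K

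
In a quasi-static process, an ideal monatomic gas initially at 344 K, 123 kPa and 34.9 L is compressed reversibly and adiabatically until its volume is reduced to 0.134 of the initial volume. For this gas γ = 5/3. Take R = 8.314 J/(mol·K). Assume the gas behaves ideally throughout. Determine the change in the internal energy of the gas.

n = P₁V₁/(RT₁) = 123×34.9/(8.314×344) = 1.50 mol.
Adiabatic: TV^(γ−1) = const ⇒ T₂ = 344×(7.46)^0.667 = 1310 K; PV^γ = const ⇒ P₂ = 3510 kPa.
For an ideal gas ΔU = nCvΔT with Cv = (3/2)R = 12.5 J/(mol·K).
ΔU = 1.50×12.5×(1310−344) = 18200 J.

18200 J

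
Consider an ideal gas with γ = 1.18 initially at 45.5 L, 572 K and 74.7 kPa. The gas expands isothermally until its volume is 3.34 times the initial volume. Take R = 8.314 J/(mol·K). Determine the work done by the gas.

n = P₁V₁/(RT₁) = 74.7×45.5/(8.314×572) = 0.715 mol.
Isothermal: T stays 572 K; PV = const ⇒ V₂ = 152 L, P₂ = 22.4 kPa.
W = nRT ln(V₂/V₁) = 0.715×8.314×572×ln(3.34) = 4100 J.

4100 J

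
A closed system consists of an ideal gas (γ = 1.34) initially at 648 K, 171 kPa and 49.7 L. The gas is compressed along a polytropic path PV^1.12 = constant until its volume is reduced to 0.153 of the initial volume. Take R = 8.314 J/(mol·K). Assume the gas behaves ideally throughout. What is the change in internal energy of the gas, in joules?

n = P₁V₁/(RT₁) = 171×49.7/(8.314×648) = 1.58 mol.
Polytropic n=1.12: T₂ = T₁(V₁/V₂)^(n−1) = 648×(6.54)^0.12 = 812 K; P₂ = P₁(V₁/V₂)^n = 1400 kPa.
For an ideal gas ΔU = nCvΔT with Cv = R/(γ−1) = 24.5 J/(mol·K).
ΔU = 1.58×24.5×(812−648) = 6320 J.

6320 J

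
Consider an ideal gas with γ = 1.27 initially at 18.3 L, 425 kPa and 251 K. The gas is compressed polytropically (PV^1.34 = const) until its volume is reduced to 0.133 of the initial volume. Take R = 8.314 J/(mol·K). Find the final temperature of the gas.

Polytropic n=1.34: T₂ = T₁(V₁/V₂)^(n−1) = 251×(7.52)^0.34 = 498 K; P₂ = P₁(V₁/V₂)^n = 6340 kPa.

498 K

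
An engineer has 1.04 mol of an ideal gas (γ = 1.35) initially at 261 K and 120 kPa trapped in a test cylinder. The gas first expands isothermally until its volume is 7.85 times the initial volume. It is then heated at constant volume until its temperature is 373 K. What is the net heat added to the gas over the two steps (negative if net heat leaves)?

V₁ = nRT₁/P₁ = 1.04×8.314×261/120 = 18.8 L.
Step 1 — Isothermal: T stays 261 K; PV = const ⇒ V₂ = 148 L, P₂ = 15.3 kPa.
ΔU = 0 (ideal gas, T constant).
W = nRT ln(V₂/V₁) = 1.04×8.314×261×ln(7.85) = 4650 J.
Q = ΔU + W = 4650 J.
State after step 1: P = 15.3 kPa, V = 148 L, T = 261 K.
Step 2 — Isochoric: V stays 148 L; P/T = const ⇒ T₂ = 373 K, P₂ = 21.8 kPa.
W = 0 (no volume change).
ΔU = nCvΔT = 1.04×23.8×(373−261) = 2770 J.
Q = ΔU = 2770 J.
Net over both steps: W = 4650 J, Q = 7420 J, ΔU = 2770 J.

7420 J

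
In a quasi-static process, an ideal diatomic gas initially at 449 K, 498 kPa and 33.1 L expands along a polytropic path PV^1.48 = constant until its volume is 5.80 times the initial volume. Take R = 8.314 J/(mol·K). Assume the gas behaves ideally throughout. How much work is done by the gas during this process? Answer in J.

19600 J

n = P₁V₁/(RT₁) = 498×33.1/(8.314×449) = 4.42 mol.
Polytropic n=1.48: T₂ = T₁(V₁/V₂)^(n−1) = 449×(0.172)^0.48 = 193 K; P₂ = P₁(V₁/V₂)^n = 36.9 kPa.
W = (P₁V₁−P₂V₂)/(n−1) = (498×33.1−36.9×192)/0.48 = 19600 J.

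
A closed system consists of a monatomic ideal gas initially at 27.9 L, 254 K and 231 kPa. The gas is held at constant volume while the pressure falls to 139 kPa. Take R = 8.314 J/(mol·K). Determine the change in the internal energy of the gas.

n = P₁V₁/(RT₁) = 231×27.9/(8.314×254) = 3.05 mol.
Isochoric: V stays 27.9 L; P/T = const ⇒ T₂ = 153 K, P₂ = 139 kPa.
For an ideal gas ΔU = nCvΔT with Cv = (3/2)R = 12.5 J/(mol·K).
ΔU = 3.05×12.5×(153−254) = -3850 J.

-3850 J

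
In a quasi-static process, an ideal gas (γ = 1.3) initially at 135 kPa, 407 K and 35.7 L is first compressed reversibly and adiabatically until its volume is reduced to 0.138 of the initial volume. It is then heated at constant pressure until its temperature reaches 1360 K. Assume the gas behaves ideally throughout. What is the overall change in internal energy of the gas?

37600 J

n = P₁V₁/(RT₁) = 135×35.7/(8.314×407) = 1.42 mol.
Step 1 — Adiabatic: TV^(γ−1) = const ⇒ T₂ = 407×(7.25)^0.300 = 737 K; PV^γ = const ⇒ P₂ = 1770 kPa.
ΔU = nCvΔT = 1.42×27.7×(737−407) = 13000 J.
Q = 0 for an adiabatic process, so W = −ΔU = -13000 J.
State after step 1: P = 1770 kPa, V = 4.93 L, T = 737 K.
Step 2 — Isobaric: P stays 1770 kPa; V/T = const ⇒ T₂ = 1360 K, V₂ = 9.09 L.
W = PΔV = 1770×(9.09−4.93) kPa·L = 7370 J.
ΔU = nCvΔT = 1.42×27.7×(1360−737) = 24600 J.
Q = ΔU + W = nCpΔT = 32000 J.
Net over both steps: W = -5660 J, Q = 32000 J, ΔU = 37600 J.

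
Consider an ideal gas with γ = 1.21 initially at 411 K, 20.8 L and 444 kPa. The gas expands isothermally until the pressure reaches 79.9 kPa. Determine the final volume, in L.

Isothermal: T stays 411 K; PV = const ⇒ V₂ = 116 L, P₂ = 79.9 kPa.

116 L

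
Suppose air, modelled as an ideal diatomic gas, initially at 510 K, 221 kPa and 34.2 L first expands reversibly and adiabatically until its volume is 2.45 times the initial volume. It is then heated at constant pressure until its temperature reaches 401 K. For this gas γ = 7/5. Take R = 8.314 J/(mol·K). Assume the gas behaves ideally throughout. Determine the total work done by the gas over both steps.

6350 J

n = P₁V₁/(RT₁) = 221×34.2/(8.314×510) = 1.78 mol.
Step 1 — Adiabatic: TV^(γ−1) = const ⇒ T₂ = 510×(0.408)^0.400 = 356 K; PV^γ = const ⇒ P₂ = 63.0 kPa.
ΔU = nCvΔT = 1.78×20.8×(356−510) = -5690 J.
Q = 0 for an adiabatic process, so W = −ΔU = 5690 J.
State after step 1: P = 63.0 kPa, V = 83.8 L, T = 356 K.
Step 2 — Isobaric: P stays 63.0 kPa; V/T = const ⇒ T₂ = 401 K, V₂ = 94.3 L.
W = PΔV = 63.0×(94.3−83.8) kPa·L = 661 J.
ΔU = nCvΔT = 1.78×20.8×(401−356) = 1650 J.
Q = ΔU + W = nCpΔT = 2310 J.
Net over both steps: W = 6350 J, Q = 2310 J, ΔU = -4040 J.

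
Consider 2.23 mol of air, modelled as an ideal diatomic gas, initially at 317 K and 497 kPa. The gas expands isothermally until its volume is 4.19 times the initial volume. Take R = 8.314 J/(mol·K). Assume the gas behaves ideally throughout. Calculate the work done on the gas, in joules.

V₁ = nRT₁/P₁ = 2.23×8.314×317/497 = 11.8 L.
Isothermal: T stays 317 K; PV = const ⇒ V₂ = 49.5 L, P₂ = 119 kPa.
W = nRT ln(V₂/V₁) = 2.23×8.314×317×ln(4.19) = 8420 J.
Work done on the gas = −W_by = -8420 J.

-8420 J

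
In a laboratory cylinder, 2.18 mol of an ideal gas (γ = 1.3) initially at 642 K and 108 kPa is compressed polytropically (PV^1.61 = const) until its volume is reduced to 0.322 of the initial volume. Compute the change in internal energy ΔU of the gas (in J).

V₁ = nRT₁/P₁ = 2.18×8.314×642/108 = 108 L.
Polytropic n=1.61: T₂ = T₁(V₁/V₂)^(n−1) = 642×(3.11)^0.61 = 1280 K; P₂ = P₁(V₁/V₂)^n = 670 kPa.
For an ideal gas ΔU = nCvΔT with Cv = R/(γ−1) = 27.7 J/(mol·K).
ΔU = 2.18×27.7×(1280−642) = 38600 J.

38600 J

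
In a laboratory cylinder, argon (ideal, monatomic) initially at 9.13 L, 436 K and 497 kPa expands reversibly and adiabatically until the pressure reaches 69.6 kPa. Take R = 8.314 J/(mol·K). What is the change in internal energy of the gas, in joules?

n = P₁V₁/(RT₁) = 497×9.13/(8.314×436) = 1.25 mol.
Adiabatic: T₂/T₁ = (P₂/P₁)^((γ−1)/γ) ⇒ T₂ = 436×(0.140)^0.400 = 199 K; V₂ = 29.7 L.
For an ideal gas ΔU = nCvΔT with Cv = (3/2)R = 12.5 J/(mol·K).
ΔU = 1.25×12.5×(199−436) = -3710 J.

-3710 J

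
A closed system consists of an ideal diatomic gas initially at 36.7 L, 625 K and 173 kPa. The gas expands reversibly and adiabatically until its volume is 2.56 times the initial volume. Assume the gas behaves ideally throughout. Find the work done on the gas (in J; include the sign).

n = P₁V₁/(RT₁) = 173×36.7/(8.314×625) = 1.22 mol.
Adiabatic: TV^(γ−1) = const ⇒ T₂ = 625×(0.391)^0.400 = 429 K; PV^γ = const ⇒ P₂ = 46.4 kPa.
ΔU = nCvΔT = 1.22×20.8×(429−625) = -4970 J.
Q = 0 for an adiabatic process, so W = −ΔU = 4970 J.
Work done on the gas = −W_by = -4970 J.

-4970 J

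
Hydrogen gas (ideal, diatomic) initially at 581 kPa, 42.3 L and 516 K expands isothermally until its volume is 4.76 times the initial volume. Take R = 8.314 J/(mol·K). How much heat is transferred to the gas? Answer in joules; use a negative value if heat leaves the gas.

38300 J

n = P₁V₁/(RT₁) = 581×42.3/(8.314×516) = 5.73 mol.
Isothermal: T stays 516 K; PV = const ⇒ V₂ = 201 L, P₂ = 122 kPa.
ΔU = 0 (ideal gas, T constant).
W = nRT ln(V₂/V₁) = 5.73×8.314×516×ln(4.76) = 38300 J.
Q = ΔU + W = 38300 J.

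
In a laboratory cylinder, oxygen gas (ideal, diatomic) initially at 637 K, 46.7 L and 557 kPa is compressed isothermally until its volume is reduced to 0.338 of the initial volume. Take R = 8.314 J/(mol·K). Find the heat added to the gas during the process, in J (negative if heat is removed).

-28200 J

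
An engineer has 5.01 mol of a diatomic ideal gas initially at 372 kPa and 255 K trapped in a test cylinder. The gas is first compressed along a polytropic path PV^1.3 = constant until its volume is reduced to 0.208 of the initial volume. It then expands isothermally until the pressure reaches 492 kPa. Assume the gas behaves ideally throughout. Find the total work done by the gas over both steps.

V₁ = nRT₁/P₁ = 5.01×8.314×255/372 = 28.6 L.
Step 1 — Polytropic n=1.3: T₂ = T₁(V₁/V₂)^(n−1) = 255×(4.81)^0.30 = 408 K; P₂ = P₁(V₁/V₂)^n = 2860 kPa.
W = (P₁V₁−P₂V₂)/(n−1) = (372×28.6−2860×5.94)/0.30 = -21300 J.
ΔU = nCvΔT = 5.01×20.8×(408−255) = 16000 J.
Q = ΔU + W = -5330 J.
State after step 1: P = 2860 kPa, V = 5.94 L, T = 408 K.
Step 2 — Isothermal: T stays 408 K; PV = const ⇒ V₂ = 34.6 L, P₂ = 492 kPa.
ΔU = 0 (ideal gas, T constant).
W = nRT ln(V₂/V₁) = 5.01×8.314×408×ln(5.82) = 30000 J.
Q = ΔU + W = 30000 J.
Net over both steps: W = 8670 J, Q = 24600 J, ΔU = 16000 J.

8670 J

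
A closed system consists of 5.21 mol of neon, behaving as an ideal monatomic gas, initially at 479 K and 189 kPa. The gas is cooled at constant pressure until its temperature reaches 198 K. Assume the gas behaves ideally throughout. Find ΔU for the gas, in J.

-18300 J

V₁ = nRT₁/P₁ = 5.21×8.314×479/189 = 110 L.
Isobaric: P stays 189 kPa; V/T = const ⇒ T₂ = 198 K, V₂ = 45.4 L.
For an ideal gas ΔU = nCvΔT with Cv = (3/2)R = 12.5 J/(mol·K).
ΔU = 5.21×12.5×(198−479) = -18300 J.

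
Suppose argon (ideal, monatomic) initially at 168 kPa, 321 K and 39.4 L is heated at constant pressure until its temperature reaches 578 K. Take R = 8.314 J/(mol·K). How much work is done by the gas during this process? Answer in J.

n = P₁V₁/(RT₁) = 168×39.4/(8.314×321) = 2.48 mol.
Isobaric: P stays 168 kPa; V/T = const ⇒ T₂ = 578 K, V₂ = 70.9 L.
W = PΔV = 168×(70.9−39.4) kPa·L = 5300 J.

5300 J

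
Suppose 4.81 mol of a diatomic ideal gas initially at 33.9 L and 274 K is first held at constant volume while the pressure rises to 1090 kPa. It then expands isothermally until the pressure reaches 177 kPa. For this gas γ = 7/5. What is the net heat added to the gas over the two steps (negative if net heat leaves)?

P₁ = nRT₁/V₁ = 4.81×8.314×274/33.9 = 323 kPa.
Step 1 — Isochoric: V stays 33.9 L; P/T = const ⇒ T₂ = 924 K, P₂ = 1090 kPa.
W = 0 (no volume change).
ΔU = nCvΔT = 4.81×20.8×(924−274) = 65000 J.
Q = ΔU = 65000 J.
State after step 1: P = 1090 kPa, V = 33.9 L, T = 924 K.
Step 2 — Isothermal: T stays 924 K; PV = const ⇒ V₂ = 209 L, P₂ = 177 kPa.
ΔU = 0 (ideal gas, T constant).
W = nRT ln(V₂/V₁) = 4.81×8.314×924×ln(6.16) = 67200 J.
Q = ΔU + W = 67200 J.
Net over both steps: W = 67200 J, Q = 132000 J, ΔU = 65000 J.

132000 J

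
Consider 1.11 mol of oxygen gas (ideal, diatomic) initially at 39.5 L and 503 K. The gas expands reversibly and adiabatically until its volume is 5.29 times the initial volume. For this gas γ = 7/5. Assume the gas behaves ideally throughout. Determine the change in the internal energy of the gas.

P₁ = nRT₁/V₁ = 1.11×8.314×503/39.5 = 118 kPa.
Adiabatic: TV^(γ−1) = const ⇒ T₂ = 503×(0.189)^0.400 = 258 K; PV^γ = const ⇒ P₂ = 11.4 kPa.
For an ideal gas ΔU = nCvΔT with Cv = (5/2)R = 20.8 J/(mol·K).
ΔU = 1.11×20.8×(258−503) = -5640 J.

-5640 J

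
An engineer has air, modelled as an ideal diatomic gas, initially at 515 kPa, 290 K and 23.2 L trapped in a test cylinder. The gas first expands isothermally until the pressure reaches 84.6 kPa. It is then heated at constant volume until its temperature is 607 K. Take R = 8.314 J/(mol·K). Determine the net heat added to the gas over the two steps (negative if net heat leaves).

n = P₁V₁/(RT₁) = 515×23.2/(8.314×290) = 4.96 mol.
Step 1 — Isothermal: T stays 290 K; PV = const ⇒ V₂ = 141 L, P₂ = 84.6 kPa.
ΔU = 0 (ideal gas, T constant).
W = nRT ln(V₂/V₁) = 4.96×8.314×290×ln(6.09) = 21600 J.
Q = ΔU + W = 21600 J.
State after step 1: P = 84.6 kPa, V = 141 L, T = 290 K.
Step 2 — Isochoric: V stays 141 L; P/T = const ⇒ T₂ = 607 K, P₂ = 177 kPa.
W = 0 (no volume change).
ΔU = nCvΔT = 4.96×20.8×(607−290) = 32700 J.
Q = ΔU = 32700 J.
Net over both steps: W = 21600 J, Q = 54200 J, ΔU = 32700 J.

54200 J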